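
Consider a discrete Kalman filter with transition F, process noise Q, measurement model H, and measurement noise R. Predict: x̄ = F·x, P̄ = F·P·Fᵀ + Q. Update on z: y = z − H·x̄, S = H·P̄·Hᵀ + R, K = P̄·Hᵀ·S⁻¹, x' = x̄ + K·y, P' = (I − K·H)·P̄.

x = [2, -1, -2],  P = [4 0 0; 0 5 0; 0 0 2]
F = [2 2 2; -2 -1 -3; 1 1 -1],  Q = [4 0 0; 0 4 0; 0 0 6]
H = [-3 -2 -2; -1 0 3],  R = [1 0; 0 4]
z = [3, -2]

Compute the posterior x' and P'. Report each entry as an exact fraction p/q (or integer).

x' = [-34840/31709, 32786/31709, -28130/31709]
P' = [291372/31709 -513952/31709 82972/31709; -513952/31709 926442/31709 -158820/31709; 82972/31709 -158820/31709 36448/31709]

x̄ = F·x = [-2, 3, 3]
P̄ = F·P·Fᵀ + Q = [48 -38 14; -38 43 -7; 14 -7 17]
y = z − H·x̄ = [9, -13]
S = H·P̄·Hᵀ + R = [329 -90; -90 121]
K = P̄·Hᵀ·S⁻¹ = [-12156/31709 -10614/31709; 6612/31709 9373/31709; -4172/31709 6593/31709]
x' = x̄ + K·y = [-34840/31709, 32786/31709, -28130/31709]
P' = (I − K·H)·P̄ = [291372/31709 -513952/31709 82972/31709; -513952/31709 926442/31709 -158820/31709; 82972/31709 -158820/31709 36448/31709]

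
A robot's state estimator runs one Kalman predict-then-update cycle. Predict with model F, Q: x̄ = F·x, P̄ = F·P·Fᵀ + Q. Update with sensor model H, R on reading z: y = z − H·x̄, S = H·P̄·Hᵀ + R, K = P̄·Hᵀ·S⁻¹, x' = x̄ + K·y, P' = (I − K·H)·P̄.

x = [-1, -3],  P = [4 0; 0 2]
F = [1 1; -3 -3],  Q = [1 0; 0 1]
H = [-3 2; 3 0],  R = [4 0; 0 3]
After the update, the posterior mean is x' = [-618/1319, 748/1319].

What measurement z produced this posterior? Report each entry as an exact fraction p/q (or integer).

x̄ = F·x = [-4, 12]
P̄ = F·P·Fᵀ + Q = [7 -18; -18 55]
S = H·P̄·Hᵀ + R = [503 -171; -171 66]
K = P̄·Hᵀ·S⁻¹ = [-57/1319 272/1319; 530/1319 294/1319]
x' − x̄ = [4658/1319, -15080/1319] = K·y
y = (KᵀK)⁻¹·Kᵀ·(x' − x̄) = [-34, 10]
z = y + H·x̄ = [-34, 10] + [36, -12] = [2, -2]

z = [2, -2]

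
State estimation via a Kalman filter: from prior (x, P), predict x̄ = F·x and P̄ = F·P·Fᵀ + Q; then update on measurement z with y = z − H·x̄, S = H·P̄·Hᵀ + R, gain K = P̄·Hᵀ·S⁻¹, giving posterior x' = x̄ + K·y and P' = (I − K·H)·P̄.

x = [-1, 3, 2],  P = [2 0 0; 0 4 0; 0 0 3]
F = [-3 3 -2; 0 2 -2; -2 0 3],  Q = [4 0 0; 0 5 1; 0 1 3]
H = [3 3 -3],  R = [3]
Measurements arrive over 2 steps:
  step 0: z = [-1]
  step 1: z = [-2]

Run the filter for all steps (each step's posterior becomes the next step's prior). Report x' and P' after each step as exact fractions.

step 0: x' = [2720/389, 477/389, 6651/778], P' = [8414/389 -444/389 7914/389; -444/389 1743/389 1256/389; 7914/389 1256/389 18401/778]
step 1: x' = [1931120/640979, 292858/640979, 2660639/640979], P' = [84646209/3204895 1854152/640979 93251313/3204895; 1854152/640979 3083851/640979 4884257/640979; 93251313/3204895 4884257/640979 117806251/3204895]

step 0: x̄ = F·x = [8, 2, 8]
step 0: P̄ = F·P·Fᵀ + Q = [70 36 -6; 36 33 -17; -6 -17 38]
step 0: y = z − H·x̄ = [-7]
step 0: S = H·P̄·Hᵀ + R = [2334]
step 0: K = P̄·Hᵀ·S⁻¹ = [56/389; 43/389; -61/778]
step 0: x' = x̄ + K·y = [2720/389, 477/389, 6651/778]
step 0: P' = (I − K·H)·P̄ = [8414/389 -444/389 7914/389; -444/389 1743/389 1256/389; 7914/389 1256/389 18401/778]
step 1: x̄ = F·x = [-13380/389, -5697/389, 9073/778]
step 1: P̄ = F·P·Fᵀ + Q = [217659/389 84848/389 -30321/389; 84848/389 35671/389 -13846/389; -30321/389 -13846/389 45319/778]
step 1: y = z − H·x̄ = [140125/778]
step 1: S = H·P̄·Hᵀ + R = [9614685/778]
step 1: K = P̄·Hᵀ·S⁻¹ = [665656/3204895; 53746/640979; -133653/3204895]
step 1: x' = x̄ + K·y = [1931120/640979, 292858/640979, 2660639/640979]
step 1: P' = (I − K·H)·P̄ = [84646209/3204895 1854152/640979 93251313/3204895; 1854152/640979 3083851/640979 4884257/640979; 93251313/3204895 4884257/640979 117806251/3204895]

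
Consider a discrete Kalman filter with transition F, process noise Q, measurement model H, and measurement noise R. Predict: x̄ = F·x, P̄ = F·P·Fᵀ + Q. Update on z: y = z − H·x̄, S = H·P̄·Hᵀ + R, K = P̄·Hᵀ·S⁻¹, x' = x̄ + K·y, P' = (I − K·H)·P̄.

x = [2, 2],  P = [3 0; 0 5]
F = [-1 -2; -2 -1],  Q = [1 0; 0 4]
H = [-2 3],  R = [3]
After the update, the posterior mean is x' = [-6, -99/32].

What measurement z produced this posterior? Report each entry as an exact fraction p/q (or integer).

x̄ = F·x = [-6, -6]
P̄ = F·P·Fᵀ + Q = [24 16; 16 21]
S = H·P̄·Hᵀ + R = [96]
K = P̄·Hᵀ·S⁻¹ = [0; 31/96]
x' − x̄ = [0, 93/32] = K·y
y = (KᵀK)⁻¹·Kᵀ·(x' − x̄) = [9]
z = y + H·x̄ = [9] + [-6] = [3]

z = [3]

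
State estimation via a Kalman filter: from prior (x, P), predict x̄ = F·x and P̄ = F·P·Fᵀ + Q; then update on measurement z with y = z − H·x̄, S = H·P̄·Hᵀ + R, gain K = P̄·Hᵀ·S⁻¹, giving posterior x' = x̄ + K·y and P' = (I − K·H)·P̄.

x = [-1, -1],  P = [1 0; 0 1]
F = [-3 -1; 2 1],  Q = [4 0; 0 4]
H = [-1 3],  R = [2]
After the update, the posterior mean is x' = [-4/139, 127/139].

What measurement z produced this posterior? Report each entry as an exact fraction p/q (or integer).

x̄ = F·x = [4, -3]
P̄ = F·P·Fᵀ + Q = [14 -7; -7 9]
S = H·P̄·Hᵀ + R = [139]
K = P̄·Hᵀ·S⁻¹ = [-35/139; 34/139]
x' − x̄ = [-560/139, 544/139] = K·y
y = (KᵀK)⁻¹·Kᵀ·(x' − x̄) = [16]
z = y + H·x̄ = [16] + [-13] = [3]

z = [3]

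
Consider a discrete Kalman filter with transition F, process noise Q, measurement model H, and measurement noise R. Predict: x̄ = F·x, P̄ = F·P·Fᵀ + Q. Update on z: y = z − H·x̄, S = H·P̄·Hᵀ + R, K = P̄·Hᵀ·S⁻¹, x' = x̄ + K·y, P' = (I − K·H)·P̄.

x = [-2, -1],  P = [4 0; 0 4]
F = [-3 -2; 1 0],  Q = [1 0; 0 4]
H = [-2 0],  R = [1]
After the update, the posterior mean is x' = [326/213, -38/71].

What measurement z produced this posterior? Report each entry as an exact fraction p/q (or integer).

x̄ = F·x = [8, -2]
P̄ = F·P·Fᵀ + Q = [53 -12; -12 8]
S = H·P̄·Hᵀ + R = [213]
K = P̄·Hᵀ·S⁻¹ = [-106/213; 8/71]
x' − x̄ = [-1378/213, 104/71] = K·y
y = (KᵀK)⁻¹·Kᵀ·(x' − x̄) = [13]
z = y + H·x̄ = [13] + [-16] = [-3]

z = [-3]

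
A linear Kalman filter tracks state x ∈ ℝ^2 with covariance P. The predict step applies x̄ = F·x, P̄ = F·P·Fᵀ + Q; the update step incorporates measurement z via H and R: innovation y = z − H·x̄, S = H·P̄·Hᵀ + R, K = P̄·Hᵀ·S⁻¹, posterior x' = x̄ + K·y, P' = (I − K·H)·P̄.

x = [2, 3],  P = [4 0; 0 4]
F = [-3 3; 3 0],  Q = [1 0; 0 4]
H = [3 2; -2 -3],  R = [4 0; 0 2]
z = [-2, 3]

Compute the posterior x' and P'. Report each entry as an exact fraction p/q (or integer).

x̄ = F·x = [3, 6]
P̄ = F·P·Fᵀ + Q = [73 -36; -36 40]
y = z − H·x̄ = [-23, 27]
S = H·P̄·Hᵀ + R = [389 -210; -210 222]
K = P̄·Hᵀ·S⁻¹ = [4109/7043 8044/21129; -2716/7043 -4092/7043]
x' = x̄ + K·y = [-982/7043, -5758/7043]
P' = (I − K·H)·P̄ = [36020/21129 -9792/7043; -9792/7043 9256/7043]

x' = [-982/7043, -5758/7043]
P' = [36020/21129 -9792/7043; -9792/7043 9256/7043]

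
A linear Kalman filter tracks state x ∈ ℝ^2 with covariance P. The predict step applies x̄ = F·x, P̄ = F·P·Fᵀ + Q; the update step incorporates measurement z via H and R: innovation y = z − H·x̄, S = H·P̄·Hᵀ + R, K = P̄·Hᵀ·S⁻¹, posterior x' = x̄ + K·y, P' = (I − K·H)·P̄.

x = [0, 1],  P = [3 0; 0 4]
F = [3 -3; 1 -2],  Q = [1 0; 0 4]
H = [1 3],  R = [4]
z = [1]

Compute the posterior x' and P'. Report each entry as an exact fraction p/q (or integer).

x' = [211/473, 74/473]
P' = [3703/473 -1017/473; -1017/473 475/473]

x̄ = F·x = [-3, -2]
P̄ = F·P·Fᵀ + Q = [64 33; 33 23]
y = z − H·x̄ = [10]
S = H·P̄·Hᵀ + R = [473]
K = P̄·Hᵀ·S⁻¹ = [163/473; 102/473]
x' = x̄ + K·y = [211/473, 74/473]
P' = (I − K·H)·P̄ = [3703/473 -1017/473; -1017/473 475/473]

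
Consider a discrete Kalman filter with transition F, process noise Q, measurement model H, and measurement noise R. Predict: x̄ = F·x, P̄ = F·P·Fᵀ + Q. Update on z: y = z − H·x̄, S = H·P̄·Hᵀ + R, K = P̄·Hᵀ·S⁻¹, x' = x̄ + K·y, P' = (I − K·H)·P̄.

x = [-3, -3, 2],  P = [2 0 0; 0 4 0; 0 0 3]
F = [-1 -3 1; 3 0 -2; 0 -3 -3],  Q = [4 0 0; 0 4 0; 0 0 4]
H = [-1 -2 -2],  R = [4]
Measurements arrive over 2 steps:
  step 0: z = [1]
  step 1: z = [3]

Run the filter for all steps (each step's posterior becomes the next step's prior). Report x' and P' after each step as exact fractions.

step 0: x̄ = F·x = [14, -13, 3]
step 0: P̄ = F·P·Fᵀ + Q = [45 -12 27; -12 34 18; 27 18 67]
step 0: y = z − H·x̄ = [-5]
step 0: S = H·P̄·Hᵀ + R = [657]
step 0: K = P̄·Hᵀ·S⁻¹ = [-25/219; -92/657; -197/657]
step 0: x' = x̄ + K·y = [3191/219, -8081/657, 2956/657]
step 0: P' = (I − K·H)·P̄ = [2660/73 -4928/219 988/219; -4928/219 13874/657 -6298/657; 988/219 -6298/657 5210/657]
step 1: x̄ = F·x = [17626/657, 22807/657, 5125/219]
step 1: P̄ = F·P·Fᵀ + Q = [99800/657 27848/657 11996/219; 27848/657 203360/657 33284/219; 11996/219 33284/219 6780/73]
step 1: y = z − H·x̄ = [31987/219]
step 1: S = H·P̄·Hᵀ + R = [246012/73]
step 1: K = P̄·Hᵀ·S⁻¹ = [-18956/184509; -52856/184509; -523/3237]
step 1: x' = x̄ + K·y = [6543922/553527, -3945287/553527, -1912/9711]
step 1: P' = (I − K·H)·P̄ = [64392872/553527 -31438600/553527 -11300/9711; -31438600/553527 18249632/553527 -38828/9711; -11300/9711 -38828/9711 15872/3237]

step 0: x' = [3191/219, -8081/657, 2956/657], P' = [2660/73 -4928/219 988/219; -4928/219 13874/657 -6298/657; 988/219 -6298/657 5210/657]
step 1: x' = [6543922/553527, -3945287/553527, -1912/9711], P' = [64392872/553527 -31438600/553527 -11300/9711; -31438600/553527 18249632/553527 -38828/9711; -11300/9711 -38828/9711 15872/3237]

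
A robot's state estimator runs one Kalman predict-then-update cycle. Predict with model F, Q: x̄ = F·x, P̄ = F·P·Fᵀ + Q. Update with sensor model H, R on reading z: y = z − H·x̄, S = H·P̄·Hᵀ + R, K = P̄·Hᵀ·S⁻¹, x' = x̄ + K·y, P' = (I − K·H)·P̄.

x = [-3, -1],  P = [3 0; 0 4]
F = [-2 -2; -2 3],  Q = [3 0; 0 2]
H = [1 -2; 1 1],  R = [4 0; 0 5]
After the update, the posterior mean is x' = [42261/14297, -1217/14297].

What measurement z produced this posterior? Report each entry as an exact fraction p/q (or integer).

z = [3, 2]

x̄ = F·x = [8, 3]
P̄ = F·P·Fᵀ + Q = [31 -12; -12 50]
S = H·P̄·Hᵀ + R = [283 -57; -57 62]
K = P̄·Hᵀ·S⁻¹ = [4493/14297 8512/14297; -4778/14297 4370/14297]
x' − x̄ = [-72115/14297, -44108/14297] = K·y
y = (KᵀK)⁻¹·Kᵀ·(x' − x̄) = [1, -9]
z = y + H·x̄ = [1, -9] + [2, 11] = [3, 2]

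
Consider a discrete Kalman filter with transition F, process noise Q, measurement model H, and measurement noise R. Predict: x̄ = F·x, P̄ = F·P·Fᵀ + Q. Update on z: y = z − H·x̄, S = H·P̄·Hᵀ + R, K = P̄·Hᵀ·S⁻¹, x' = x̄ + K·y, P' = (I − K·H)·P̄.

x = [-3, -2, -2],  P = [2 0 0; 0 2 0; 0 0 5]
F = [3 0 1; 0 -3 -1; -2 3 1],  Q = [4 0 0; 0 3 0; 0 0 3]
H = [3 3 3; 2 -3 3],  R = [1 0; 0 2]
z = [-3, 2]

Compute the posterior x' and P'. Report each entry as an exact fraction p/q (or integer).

x̄ = F·x = [-11, 8, -2]
P̄ = F·P·Fᵀ + Q = [27 -5 -7; -5 26 -23; -7 -23 34]
y = z − H·x̄ = [12, 54]
S = H·P̄·Hᵀ + R = [154 144; 144 1040]
K = P̄·Hᵀ·S⁻¹ = [2493/8714 57/8714; 1023/8714 -11657/69712; -633/8714 11225/69712]
x' = x̄ + K·y = [-31430/4357, 13213/34856, 202979/34856]
P' = (I − K·H)·P̄ = [120357/8714 -19663/8714 -99863/8714; -19663/8714 31467/69712 128565/69712; -99863/8714 128565/69712 668651/69712]

x' = [-31430/4357, 13213/34856, 202979/34856]
P' = [120357/8714 -19663/8714 -99863/8714; -19663/8714 31467/69712 128565/69712; -99863/8714 128565/69712 668651/69712]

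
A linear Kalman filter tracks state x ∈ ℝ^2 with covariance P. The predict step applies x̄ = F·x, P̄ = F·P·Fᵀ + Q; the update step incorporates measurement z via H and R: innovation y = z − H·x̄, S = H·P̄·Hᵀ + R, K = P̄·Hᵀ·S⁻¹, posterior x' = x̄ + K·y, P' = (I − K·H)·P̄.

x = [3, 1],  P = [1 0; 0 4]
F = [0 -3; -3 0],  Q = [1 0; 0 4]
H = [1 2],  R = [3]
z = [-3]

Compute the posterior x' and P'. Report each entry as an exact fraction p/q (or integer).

x̄ = F·x = [-3, -9]
P̄ = F·P·Fᵀ + Q = [37 0; 0 13]
y = z − H·x̄ = [18]
S = H·P̄·Hᵀ + R = [92]
K = P̄·Hᵀ·S⁻¹ = [37/92; 13/46]
x' = x̄ + K·y = [195/46, -90/23]
P' = (I − K·H)·P̄ = [2035/92 -481/46; -481/46 130/23]

x' = [195/46, -90/23]
P' = [2035/92 -481/46; -481/46 130/23]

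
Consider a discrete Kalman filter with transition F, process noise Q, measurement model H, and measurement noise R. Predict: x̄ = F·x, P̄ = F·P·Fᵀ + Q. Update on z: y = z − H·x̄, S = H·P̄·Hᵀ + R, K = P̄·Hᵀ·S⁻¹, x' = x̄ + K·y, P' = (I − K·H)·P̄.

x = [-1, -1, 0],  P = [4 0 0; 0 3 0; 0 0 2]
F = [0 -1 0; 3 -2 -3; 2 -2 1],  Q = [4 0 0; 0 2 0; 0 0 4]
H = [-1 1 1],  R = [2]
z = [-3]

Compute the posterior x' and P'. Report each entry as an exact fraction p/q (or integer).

x̄ = F·x = [1, -1, 0]
P̄ = F·P·Fᵀ + Q = [7 6 6; 6 68 30; 6 30 34]
y = z − H·x̄ = [-1]
S = H·P̄·Hᵀ + R = [147]
K = P̄·Hᵀ·S⁻¹ = [5/147; 92/147; 58/147]
x' = x̄ + K·y = [142/147, -239/147, -58/147]
P' = (I − K·H)·P̄ = [1004/147 422/147 592/147; 422/147 1532/147 -926/147; 592/147 -926/147 1634/147]

x' = [142/147, -239/147, -58/147]
P' = [1004/147 422/147 592/147; 422/147 1532/147 -926/147; 592/147 -926/147 1634/147]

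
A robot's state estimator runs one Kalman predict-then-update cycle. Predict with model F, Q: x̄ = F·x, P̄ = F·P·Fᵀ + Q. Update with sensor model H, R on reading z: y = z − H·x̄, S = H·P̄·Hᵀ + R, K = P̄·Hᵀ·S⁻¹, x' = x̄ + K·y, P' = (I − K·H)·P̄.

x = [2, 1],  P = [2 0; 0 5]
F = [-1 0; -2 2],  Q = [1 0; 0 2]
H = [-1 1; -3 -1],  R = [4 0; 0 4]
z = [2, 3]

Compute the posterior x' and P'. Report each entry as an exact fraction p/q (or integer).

x' = [-523/406, 132/203]
P' = [80/203 -66/203; -66/203 430/203]

x̄ = F·x = [-2, -2]
P̄ = F·P·Fᵀ + Q = [3 4; 4 30]
y = z − H·x̄ = [2, -5]
S = H·P̄·Hᵀ + R = [29 -29; -29 85]
K = P̄·Hᵀ·S⁻¹ = [-73/406 -3/14; 124/203 -2/7]
x' = x̄ + K·y = [-523/406, 132/203]
P' = (I − K·H)·P̄ = [80/203 -66/203; -66/203 430/203]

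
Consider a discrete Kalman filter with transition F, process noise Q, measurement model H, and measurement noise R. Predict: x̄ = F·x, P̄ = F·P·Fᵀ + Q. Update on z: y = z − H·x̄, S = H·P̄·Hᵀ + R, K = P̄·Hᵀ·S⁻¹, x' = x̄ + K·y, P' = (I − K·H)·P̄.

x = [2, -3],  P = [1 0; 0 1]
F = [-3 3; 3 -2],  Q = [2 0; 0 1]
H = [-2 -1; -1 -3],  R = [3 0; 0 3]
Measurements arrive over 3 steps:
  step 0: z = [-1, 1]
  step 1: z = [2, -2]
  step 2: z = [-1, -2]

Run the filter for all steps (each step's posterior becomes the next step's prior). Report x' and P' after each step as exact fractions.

step 0: x̄ = F·x = [-15, 12]
step 0: P̄ = F·P·Fᵀ + Q = [20 -15; -15 14]
step 0: y = z − H·x̄ = [-19, 22]
step 0: S = H·P̄·Hᵀ + R = [37 -23; -23 59]
step 0: K = P̄·Hᵀ·S⁻¹ = [-450/827 175/827; 323/1654 -631/1654]
step 0: x' = x̄ + K·y = [-5/827, -171/1654]
step 0: P' = (I − K·H)·P̄ = [915/827 -480/827; -480/827 951/1654]
step 1: x̄ = F·x = [-483/1654, 156/827]
step 1: P̄ = F·P·Fᵀ + Q = [45617/1654 -18288/827; -18288/827 16724/827]
step 1: y = z − H·x̄ = [1327/827, -2855/1654]
step 1: S = H·P̄·Hᵀ + R = [37287/827 -32227/827; -32227/827 132155/1654]
step 1: K = P̄·Hᵀ·S⁻¹ = [-1868874/3446801 760633/3446801; 40436/202753 -78112/202753]
step 1: x' = x̄ + K·y = [-5318261/3446801, 237960/202753]
step 1: P' = (I − K·H)·P̄ = [3820353/3446801 -119652/202753; -119652/202753 117996/202753]
step 2: x̄ = F·x = [28090743/3446801, -24045423/3446801]
step 2: P̄ = F·P·Fᵀ + Q = [95943679/3446801 -76930029/3446801; -76930029/3446801 70262714/3446801]
step 2: y = z − H·x̄ = [28689262/3446801, -50939128/3446801]
step 2: S = H·P̄·Hᵀ + R = [156657717/3446801 -135834703/3446801; -135834703/3446801 277068334/3446801]
step 2: K = P̄·Hᵀ·S⁻¹ = [-3926601462/7239706069 1598449049/7239706069; 1444701857/7239706069 -2789393989/7239706069]
step 2: x' = x̄ + K·y = [2696362151/7239706069, 2743103739/7239706069]
step 2: P' = (I − K·H)·P̄ = [8026952061/7239706069 -4274099736/7239706069; -4274099736/7239706069 4214093901/7239706069]

step 0: x' = [-5/827, -171/1654], P' = [915/827 -480/827; -480/827 951/1654]
step 1: x' = [-5318261/3446801, 237960/202753], P' = [3820353/3446801 -119652/202753; -119652/202753 117996/202753]
step 2: x' = [2696362151/7239706069, 2743103739/7239706069], P' = [8026952061/7239706069 -4274099736/7239706069; -4274099736/7239706069 4214093901/7239706069]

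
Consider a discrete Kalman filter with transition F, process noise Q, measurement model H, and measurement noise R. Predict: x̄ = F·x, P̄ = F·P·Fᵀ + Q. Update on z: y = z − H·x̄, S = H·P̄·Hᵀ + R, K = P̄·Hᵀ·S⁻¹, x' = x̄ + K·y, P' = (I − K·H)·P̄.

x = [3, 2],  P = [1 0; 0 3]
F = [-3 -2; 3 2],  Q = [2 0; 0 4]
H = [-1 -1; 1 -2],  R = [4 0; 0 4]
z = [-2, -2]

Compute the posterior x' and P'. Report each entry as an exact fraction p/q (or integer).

x̄ = F·x = [-13, 13]
P̄ = F·P·Fᵀ + Q = [23 -21; -21 25]
y = z − H·x̄ = [-2, 37]
S = H·P̄·Hᵀ + R = [10 6; 6 211]
K = P̄·Hᵀ·S⁻¹ = [-406/1037 331/1037; -209/1037 -343/1037]
x' = x̄ + K·y = [-422/1037, 1208/1037]
P' = (I − K·H)·P̄ = [1524/1037 100/1037; 100/1037 736/1037]

x' = [-422/1037, 1208/1037]
P' = [1524/1037 100/1037; 100/1037 736/1037]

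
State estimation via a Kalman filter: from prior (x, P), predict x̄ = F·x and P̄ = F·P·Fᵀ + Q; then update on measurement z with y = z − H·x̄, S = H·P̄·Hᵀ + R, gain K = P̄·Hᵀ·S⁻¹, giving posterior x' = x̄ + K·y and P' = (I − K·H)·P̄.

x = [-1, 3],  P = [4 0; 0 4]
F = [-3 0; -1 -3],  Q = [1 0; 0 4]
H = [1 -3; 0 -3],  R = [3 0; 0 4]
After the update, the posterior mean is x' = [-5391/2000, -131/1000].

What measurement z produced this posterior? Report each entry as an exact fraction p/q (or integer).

z = [-3, 1]

x̄ = F·x = [3, -8]
P̄ = F·P·Fᵀ + Q = [37 12; 12 44]
S = H·P̄·Hᵀ + R = [364 360; 360 400]
K = P̄·Hᵀ·S⁻¹ = [167/200 -1683/2000; -3/100 -303/1000]
x' − x̄ = [-11391/2000, 7869/1000] = K·y
y = (KᵀK)⁻¹·Kᵀ·(x' − x̄) = [-30, -23]
z = y + H·x̄ = [-30, -23] + [27, 24] = [-3, 1]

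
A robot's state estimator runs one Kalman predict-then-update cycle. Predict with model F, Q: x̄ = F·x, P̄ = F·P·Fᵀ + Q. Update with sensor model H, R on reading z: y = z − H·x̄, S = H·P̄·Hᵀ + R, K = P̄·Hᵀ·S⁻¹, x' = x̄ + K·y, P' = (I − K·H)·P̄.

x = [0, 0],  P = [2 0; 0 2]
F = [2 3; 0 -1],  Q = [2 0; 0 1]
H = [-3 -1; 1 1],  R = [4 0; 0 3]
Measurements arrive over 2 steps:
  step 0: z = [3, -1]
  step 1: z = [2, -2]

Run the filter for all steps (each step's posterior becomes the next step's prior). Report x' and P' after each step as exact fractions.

step 0: x̄ = F·x = [0, 0]
step 0: P̄ = F·P·Fᵀ + Q = [28 -6; -6 3]
step 0: y = z − H·x̄ = [3, -1]
step 0: S = H·P̄·Hᵀ + R = [223 -63; -63 22]
step 0: K = P̄·Hᵀ·S⁻¹ = [-330/937 -8/937; 141/937 276/937]
step 0: x' = x̄ + K·y = [-982/937, 147/937]
step 0: P' = (I − K·H)·P̄ = [672/937 -696/937; -696/937 1524/937]
step 1: x̄ = F·x = [-1523/937, -147/937]
step 1: P̄ = F·P·Fᵀ + Q = [9926/937 -3180/937; -3180/937 2461/937]
step 1: y = z − H·x̄ = [-2842/937, -204/937]
step 1: S = H·P̄·Hᵀ + R = [76463/937 -19519/937; -19519/937 8838/937]
step 1: K = P̄·Hᵀ·S⁻¹ = [-110350/314609 -3572/314609; 51793/314609 88792/314609]
step 1: x' = x̄ + K·y = [-175887/314609, -225781/314609]
step 1: P' = (I − K·H)·P̄ = [226058/314609 -236774/314609; -236774/314609 503150/314609]

step 0: x' = [-982/937, 147/937], P' = [672/937 -696/937; -696/937 1524/937]
step 1: x' = [-175887/314609, -225781/314609], P' = [226058/314609 -236774/314609; -236774/314609 503150/314609]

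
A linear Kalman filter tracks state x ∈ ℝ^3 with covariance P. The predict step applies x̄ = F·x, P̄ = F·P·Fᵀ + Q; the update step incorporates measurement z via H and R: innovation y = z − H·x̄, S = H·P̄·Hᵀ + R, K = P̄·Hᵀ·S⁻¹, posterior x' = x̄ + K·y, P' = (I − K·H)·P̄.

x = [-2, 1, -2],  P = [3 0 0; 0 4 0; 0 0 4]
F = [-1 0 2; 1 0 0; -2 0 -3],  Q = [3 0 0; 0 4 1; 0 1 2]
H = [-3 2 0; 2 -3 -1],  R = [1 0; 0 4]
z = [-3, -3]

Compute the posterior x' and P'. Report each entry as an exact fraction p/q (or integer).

x' = [-527/838, -2041/838, 7595/838]
P' = [19073/8380 5509/1676 -9033/1676; 5509/1676 8349/1676 -14129/1676; -9033/1676 -14129/1676 30213/1676]

x̄ = F·x = [-2, -2, 10]
P̄ = F·P·Fᵀ + Q = [22 -3 -18; -3 7 -5; -18 -5 50]
y = z − H·x̄ = [-5, 5]
S = H·P̄·Hᵀ + R = [263 -257; -257 283]
K = P̄·Hᵀ·S⁻¹ = [-2129/8380 169/8380; 171/1676 25/1676; -1159/1676 -1473/1676]
x' = x̄ + K·y = [-527/838, -2041/838, 7595/838]
P' = (I − K·H)·P̄ = [19073/8380 5509/1676 -9033/1676; 5509/1676 8349/1676 -14129/1676; -9033/1676 -14129/1676 30213/1676]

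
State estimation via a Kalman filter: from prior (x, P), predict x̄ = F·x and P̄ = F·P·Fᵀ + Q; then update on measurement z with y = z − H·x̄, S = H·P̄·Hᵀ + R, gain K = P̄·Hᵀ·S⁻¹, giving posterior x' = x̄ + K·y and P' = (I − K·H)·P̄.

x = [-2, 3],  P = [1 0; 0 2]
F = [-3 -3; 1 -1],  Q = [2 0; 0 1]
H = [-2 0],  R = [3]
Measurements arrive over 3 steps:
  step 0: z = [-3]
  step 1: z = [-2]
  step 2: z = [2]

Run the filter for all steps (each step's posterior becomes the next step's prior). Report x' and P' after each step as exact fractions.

step 0: x̄ = F·x = [-3, -5]
step 0: P̄ = F·P·Fᵀ + Q = [29 3; 3 4]
step 0: y = z − H·x̄ = [-9]
step 0: S = H·P̄·Hᵀ + R = [119]
step 0: K = P̄·Hᵀ·S⁻¹ = [-58/119; -6/119]
step 0: x' = x̄ + K·y = [165/119, -541/119]
step 0: P' = (I − K·H)·P̄ = [87/119 9/119; 9/119 440/119]
step 1: x̄ = F·x = [1128/119, 706/119]
step 1: P̄ = F·P·Fᵀ + Q = [5143/119 1059/119; 1059/119 628/119]
step 1: y = z − H·x̄ = [2018/119]
step 1: S = H·P̄·Hᵀ + R = [20929/119]
step 1: K = P̄·Hᵀ·S⁻¹ = [-10286/20929; -2118/20929]
step 1: x' = x̄ + K·y = [23956/20929, 88250/20929]
step 1: P' = (I − K·H)·P̄ = [15429/20929 3177/20929; 3177/20929 72752/20929]
step 2: x̄ = F·x = [-336618/20929, -64294/20929]
step 2: P̄ = F·P·Fᵀ + Q = [892673/20929 171969/20929; 171969/20929 102756/20929]
step 2: y = z − H·x̄ = [-631378/20929]
step 2: S = H·P̄·Hᵀ + R = [3633479/20929]
step 2: K = P̄·Hᵀ·S⁻¹ = [-1785346/3633479; -343938/3633479]
step 2: x' = x̄ + K·y = [-4580546/3633479, -786278/3633479]
step 2: P' = (I − K·H)·P̄ = [2678019/3633479 515907/3633479; 515907/3633479 12187320/3633479]

step 0: x' = [165/119, -541/119], P' = [87/119 9/119; 9/119 440/119]
step 1: x' = [23956/20929, 88250/20929], P' = [15429/20929 3177/20929; 3177/20929 72752/20929]
step 2: x' = [-4580546/3633479, -786278/3633479], P' = [2678019/3633479 515907/3633479; 515907/3633479 12187320/3633479]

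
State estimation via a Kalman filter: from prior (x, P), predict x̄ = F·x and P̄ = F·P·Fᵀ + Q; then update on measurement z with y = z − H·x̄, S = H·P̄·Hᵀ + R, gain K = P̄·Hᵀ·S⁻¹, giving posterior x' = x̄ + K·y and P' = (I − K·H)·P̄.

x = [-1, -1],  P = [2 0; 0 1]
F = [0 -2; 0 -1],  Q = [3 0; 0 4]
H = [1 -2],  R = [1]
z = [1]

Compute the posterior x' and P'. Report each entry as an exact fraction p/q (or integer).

x̄ = F·x = [2, 1]
P̄ = F·P·Fᵀ + Q = [7 2; 2 5]
y = z − H·x̄ = [1]
S = H·P̄·Hᵀ + R = [20]
K = P̄·Hᵀ·S⁻¹ = [3/20; -2/5]
x' = x̄ + K·y = [43/20, 3/5]
P' = (I − K·H)·P̄ = [131/20 16/5; 16/5 9/5]

x' = [43/20, 3/5]
P' = [131/20 16/5; 16/5 9/5]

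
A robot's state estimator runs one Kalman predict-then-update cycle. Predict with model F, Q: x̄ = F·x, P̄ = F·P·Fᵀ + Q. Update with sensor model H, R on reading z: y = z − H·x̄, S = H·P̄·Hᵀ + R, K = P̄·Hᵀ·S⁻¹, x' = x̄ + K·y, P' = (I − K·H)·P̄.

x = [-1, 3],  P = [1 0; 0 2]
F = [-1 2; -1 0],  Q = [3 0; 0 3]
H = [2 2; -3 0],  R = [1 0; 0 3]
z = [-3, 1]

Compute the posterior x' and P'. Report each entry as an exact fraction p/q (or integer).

x̄ = F·x = [7, 1]
P̄ = F·P·Fᵀ + Q = [12 1; 1 4]
y = z − H·x̄ = [-19, 22]
S = H·P̄·Hᵀ + R = [73 -78; -78 111]
K = P̄·Hᵀ·S⁻¹ = [26/673 -200/673; 292/673 187/673]
x' = x̄ + K·y = [-183/673, -761/673]
P' = (I − K·H)·P̄ = [200/673 -187/673; -187/673 333/673]

x' = [-183/673, -761/673]
P' = [200/673 -187/673; -187/673 333/673]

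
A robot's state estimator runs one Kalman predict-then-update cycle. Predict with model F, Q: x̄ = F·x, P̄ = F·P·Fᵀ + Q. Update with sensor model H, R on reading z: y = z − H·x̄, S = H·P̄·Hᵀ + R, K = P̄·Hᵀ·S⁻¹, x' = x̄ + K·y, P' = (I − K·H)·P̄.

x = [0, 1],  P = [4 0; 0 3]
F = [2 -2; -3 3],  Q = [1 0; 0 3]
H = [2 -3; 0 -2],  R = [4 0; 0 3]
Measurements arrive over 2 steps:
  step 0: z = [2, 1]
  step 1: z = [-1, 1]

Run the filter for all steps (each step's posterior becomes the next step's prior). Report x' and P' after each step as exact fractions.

step 0: x' = [302/1185, -192/395], P' = [1133/1185 122/395; 122/395 144/395]
step 1: x' = [-21073/88363, -7978/88363], P' = [79939/88363 26574/88363; 26574/88363 32100/88363]

step 0: x̄ = F·x = [-2, 3]
step 0: P̄ = F·P·Fᵀ + Q = [29 -42; -42 66]
step 0: y = z − H·x̄ = [15, 7]
step 0: S = H·P̄·Hᵀ + R = [1218 564; 564 267]
step 0: K = P̄·Hᵀ·S⁻¹ = [292/1185 -244/1185; -47/395 -96/395]
step 0: x' = x̄ + K·y = [302/1185, -192/395]
step 0: P' = (I − K·H)·P̄ = [1133/1185 122/395; 122/395 144/395]
step 1: x̄ = F·x = [1756/1185, -878/395]
step 1: P̄ = F·P·Fᵀ + Q = [4517/1185 -1666/395; -1666/395 3684/395]
step 1: y = z − H·x̄ = [-12599/1185, -1361/395]
step 1: S = H·P̄·Hᵀ + R = [182252/1185 28768/395; 28768/395 15921/395]
step 1: K = P̄·Hᵀ·S⁻¹ = [691/3047 -17716/88363; -372/3047 -21400/88363]
step 1: x' = x̄ + K·y = [-21073/88363, -7978/88363]
step 1: P' = (I − K·H)·P̄ = [79939/88363 26574/88363; 26574/88363 32100/88363]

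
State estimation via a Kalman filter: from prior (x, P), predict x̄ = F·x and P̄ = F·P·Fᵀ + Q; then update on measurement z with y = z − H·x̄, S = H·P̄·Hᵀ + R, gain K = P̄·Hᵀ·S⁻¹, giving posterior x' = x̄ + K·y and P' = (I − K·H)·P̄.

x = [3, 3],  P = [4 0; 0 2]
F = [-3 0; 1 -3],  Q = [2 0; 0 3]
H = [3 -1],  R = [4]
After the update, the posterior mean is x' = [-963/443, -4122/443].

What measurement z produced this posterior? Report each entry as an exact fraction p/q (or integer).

x̄ = F·x = [-9, -6]
P̄ = F·P·Fᵀ + Q = [38 -12; -12 25]
S = H·P̄·Hᵀ + R = [443]
K = P̄·Hᵀ·S⁻¹ = [126/443; -61/443]
x' − x̄ = [3024/443, -1464/443] = K·y
y = (KᵀK)⁻¹·Kᵀ·(x' − x̄) = [24]
z = y + H·x̄ = [24] + [-21] = [3]

z = [3]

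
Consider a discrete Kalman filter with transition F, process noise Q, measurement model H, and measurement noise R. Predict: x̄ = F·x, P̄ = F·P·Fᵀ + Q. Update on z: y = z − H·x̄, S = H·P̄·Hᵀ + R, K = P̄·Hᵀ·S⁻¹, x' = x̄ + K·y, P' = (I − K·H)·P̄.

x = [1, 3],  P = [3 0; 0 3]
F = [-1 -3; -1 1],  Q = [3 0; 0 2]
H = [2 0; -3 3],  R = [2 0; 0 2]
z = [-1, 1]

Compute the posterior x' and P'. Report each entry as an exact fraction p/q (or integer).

x' = [-2813/4715, -232/943]
P' = [2118/4715 408/943; 408/943 596/943]

x̄ = F·x = [-10, 2]
P̄ = F·P·Fᵀ + Q = [33 -6; -6 8]
y = z − H·x̄ = [19, -35]
S = H·P̄·Hᵀ + R = [134 -234; -234 479]
K = P̄·Hᵀ·S⁻¹ = [2118/4715 -117/4715; 408/943 282/943]
x' = x̄ + K·y = [-2813/4715, -232/943]
P' = (I − K·H)·P̄ = [2118/4715 408/943; 408/943 596/943]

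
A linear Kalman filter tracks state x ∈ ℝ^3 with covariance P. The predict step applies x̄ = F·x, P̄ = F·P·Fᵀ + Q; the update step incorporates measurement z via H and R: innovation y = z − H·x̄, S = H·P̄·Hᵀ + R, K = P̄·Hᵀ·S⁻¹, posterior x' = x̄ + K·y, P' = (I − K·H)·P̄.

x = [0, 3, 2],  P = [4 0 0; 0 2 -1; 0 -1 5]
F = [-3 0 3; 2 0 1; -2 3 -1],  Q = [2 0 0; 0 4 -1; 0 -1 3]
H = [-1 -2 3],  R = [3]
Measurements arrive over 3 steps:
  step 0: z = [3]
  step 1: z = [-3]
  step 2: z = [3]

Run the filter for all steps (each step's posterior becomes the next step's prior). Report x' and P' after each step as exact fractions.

step 0: x' = [2906/441, 1346/441, 2311/441], P' = [68981/882 -7739/441 6305/441; -7739/441 4297/441 227/441; 6305/441 227/441 2350/441]
step 1: x' = [72485588/7727075, 51490793/7727075, 50711197/7727075], P' = [154728877/7727075 52147522/7727075 88143338/7727075; 52147522/7727075 109576192/7727075 88855718/7727075; 88143338/7727075 88855718/7727075 90742022/7727075]
step 2: x' = [29572474513/13234743125, 135294634327/13234743125, 112815804734/13234743125], P' = [401416943768/13234743125 306140925347/13234743125 340211193199/13234743125; 306140925347/13234743125 491796636863/13234743125 426645321496/13234743125; 340211193199/13234743125 426645321496/13234743125 400830945582/13234743125]

step 0: x̄ = F·x = [6, 2, 7]
step 0: P̄ = F·P·Fᵀ + Q = [83 -9 0; -9 25 -25; 0 -25 48]
step 0: y = z − H·x̄ = [-8]
step 0: S = H·P̄·Hᵀ + R = [882]
step 0: K = P̄·Hᵀ·S⁻¹ = [-65/882; -58/441; 97/441]
step 0: x' = x̄ + K·y = [2906/441, 1346/441, 2311/441]
step 0: P' = (I − K·H)·P̄ = [68981/882 -7739/441 6305/441; -7739/441 4297/441 227/441; 6305/441 227/441 2350/441]
step 1: x̄ = F·x = [-85/21, 8123/441, -4085/441]
step 1: P̄ = F·P·Fᵀ + Q = [993/2 -8618/21 12032/21; -8618/21 167296/441 -211726/441; 12032/21 -211726/441 297034/441]
step 1: y = z − H·x̄ = [25393/441]
step 1: S = H·P̄·Hᵀ + R = [7727075/882]
step 1: K = P̄·Hᵀ·S⁻¹ = [1802031/7727075; -1577584/7727075; 2123764/7727075]
step 1: x' = x̄ + K·y = [72485588/7727075, 51490793/7727075, 50711197/7727075]
step 1: P' = (I − K·H)·P̄ = [154728877/7727075 52147522/7727075 88143338/7727075; 52147522/7727075 109576192/7727075 88855718/7727075; 88143338/7727075 88855718/7727075 90742022/7727075]
step 2: x̄ = F·x = [-65323173/7727075, 195682373/7727075, -41209994/7727075]
step 2: P̄ = F·P·Fᵀ + Q = [638112157/7727075 -391717182/7727075 722090946/7727075; -391717182/7727075 1093139182/7727075 -490505671/7727075; 722090946/7727075 -490505671/7727075 912693263/7727075]
step 2: y = z − H·x̄ = [94570556/1545415]
step 2: S = H·P̄·Hᵀ + R = [529389725/309083]
step 2: K = P̄·Hᵀ·S⁻¹ = [462319009/2646948625; -653215639/2646948625; 599400037/2646948625]
step 2: x' = x̄ + K·y = [29572474513/13234743125, 135294634327/13234743125, 112815804734/13234743125]
step 2: P' = (I − K·H)·P̄ = [401416943768/13234743125 306140925347/13234743125 340211193199/13234743125; 306140925347/13234743125 491796636863/13234743125 426645321496/13234743125; 340211193199/13234743125 426645321496/13234743125 400830945582/13234743125]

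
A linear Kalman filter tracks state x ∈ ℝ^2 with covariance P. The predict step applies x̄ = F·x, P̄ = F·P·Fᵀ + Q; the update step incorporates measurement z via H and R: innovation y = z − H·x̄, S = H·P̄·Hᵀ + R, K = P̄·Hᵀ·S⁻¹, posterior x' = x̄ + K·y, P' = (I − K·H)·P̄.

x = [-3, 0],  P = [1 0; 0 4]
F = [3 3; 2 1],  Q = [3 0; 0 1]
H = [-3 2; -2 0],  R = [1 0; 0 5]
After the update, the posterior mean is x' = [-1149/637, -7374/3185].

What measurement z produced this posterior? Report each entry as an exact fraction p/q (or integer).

z = [1, 2]

x̄ = F·x = [-9, -6]
P̄ = F·P·Fᵀ + Q = [48 18; 18 9]
S = H·P̄·Hᵀ + R = [253 216; 216 197]
K = P̄·Hᵀ·S⁻¹ = [-108/637 -192/637; 684/3185 -1332/3185]
x' − x̄ = [4584/637, 11736/3185] = K·y
y = (KᵀK)⁻¹·Kᵀ·(x' − x̄) = [-14, -16]
z = y + H·x̄ = [-14, -16] + [15, 18] = [1, 2]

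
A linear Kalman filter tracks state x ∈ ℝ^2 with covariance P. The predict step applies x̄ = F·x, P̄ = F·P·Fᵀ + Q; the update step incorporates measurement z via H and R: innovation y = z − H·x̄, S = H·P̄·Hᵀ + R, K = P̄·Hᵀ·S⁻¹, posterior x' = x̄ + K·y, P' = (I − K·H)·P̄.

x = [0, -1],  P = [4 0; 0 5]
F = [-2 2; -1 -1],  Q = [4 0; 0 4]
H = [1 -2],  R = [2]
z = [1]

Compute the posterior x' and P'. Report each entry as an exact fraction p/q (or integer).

x̄ = F·x = [-2, 1]
P̄ = F·P·Fᵀ + Q = [40 -2; -2 13]
y = z − H·x̄ = [5]
S = H·P̄·Hᵀ + R = [102]
K = P̄·Hᵀ·S⁻¹ = [22/51; -14/51]
x' = x̄ + K·y = [8/51, -19/51]
P' = (I − K·H)·P̄ = [1072/51 514/51; 514/51 271/51]

x' = [8/51, -19/51]
P' = [1072/51 514/51; 514/51 271/51]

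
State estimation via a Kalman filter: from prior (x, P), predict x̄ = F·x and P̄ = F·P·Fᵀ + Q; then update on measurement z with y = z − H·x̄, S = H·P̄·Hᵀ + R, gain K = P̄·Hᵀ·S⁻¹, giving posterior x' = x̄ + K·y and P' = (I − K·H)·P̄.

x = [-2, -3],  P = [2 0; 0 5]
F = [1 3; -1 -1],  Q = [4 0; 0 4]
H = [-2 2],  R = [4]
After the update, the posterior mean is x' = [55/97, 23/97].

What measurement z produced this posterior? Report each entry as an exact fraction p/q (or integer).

z = [-1]

x̄ = F·x = [-11, 5]
P̄ = F·P·Fᵀ + Q = [51 -17; -17 11]
S = H·P̄·Hᵀ + R = [388]
K = P̄·Hᵀ·S⁻¹ = [-34/97; 14/97]
x' − x̄ = [1122/97, -462/97] = K·y
y = (KᵀK)⁻¹·Kᵀ·(x' − x̄) = [-33]
z = y + H·x̄ = [-33] + [32] = [-1]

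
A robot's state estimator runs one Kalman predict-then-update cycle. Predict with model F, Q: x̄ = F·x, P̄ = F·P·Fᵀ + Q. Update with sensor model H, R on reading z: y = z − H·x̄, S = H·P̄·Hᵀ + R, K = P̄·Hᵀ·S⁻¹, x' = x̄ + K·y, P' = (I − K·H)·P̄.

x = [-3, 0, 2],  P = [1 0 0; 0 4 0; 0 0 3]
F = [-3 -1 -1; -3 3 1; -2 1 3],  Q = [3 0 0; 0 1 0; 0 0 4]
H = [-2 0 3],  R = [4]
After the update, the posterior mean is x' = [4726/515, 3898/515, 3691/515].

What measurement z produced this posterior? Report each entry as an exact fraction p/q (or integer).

x̄ = F·x = [7, 11, 12]
P̄ = F·P·Fᵀ + Q = [19 -6 -7; -6 49 27; -7 27 39]
S = H·P̄·Hᵀ + R = [515]
K = P̄·Hᵀ·S⁻¹ = [-59/515; 93/515; 131/515]
x' − x̄ = [1121/515, -1767/515, -2489/515] = K·y
y = (KᵀK)⁻¹·Kᵀ·(x' − x̄) = [-19]
z = y + H·x̄ = [-19] + [22] = [3]

z = [3]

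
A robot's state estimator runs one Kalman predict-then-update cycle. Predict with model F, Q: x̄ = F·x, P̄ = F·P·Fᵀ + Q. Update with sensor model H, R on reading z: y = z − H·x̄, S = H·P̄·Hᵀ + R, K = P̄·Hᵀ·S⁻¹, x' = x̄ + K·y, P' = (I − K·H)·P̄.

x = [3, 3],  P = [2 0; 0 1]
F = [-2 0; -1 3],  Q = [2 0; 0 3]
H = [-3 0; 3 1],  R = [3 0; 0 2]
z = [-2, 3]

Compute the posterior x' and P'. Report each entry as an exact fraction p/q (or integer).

x̄ = F·x = [-6, 6]
P̄ = F·P·Fᵀ + Q = [10 4; 4 14]
y = z − H·x̄ = [-20, 15]
S = H·P̄·Hᵀ + R = [93 -102; -102 130]
K = P̄·Hᵀ·S⁻¹ = [-72/281 17/281; 182/281 199/281]
x' = x̄ + K·y = [9/281, 1031/281]
P' = (I − K·H)·P̄ = [72/281 -182/281; -182/281 944/281]

x' = [9/281, 1031/281]
P' = [72/281 -182/281; -182/281 944/281]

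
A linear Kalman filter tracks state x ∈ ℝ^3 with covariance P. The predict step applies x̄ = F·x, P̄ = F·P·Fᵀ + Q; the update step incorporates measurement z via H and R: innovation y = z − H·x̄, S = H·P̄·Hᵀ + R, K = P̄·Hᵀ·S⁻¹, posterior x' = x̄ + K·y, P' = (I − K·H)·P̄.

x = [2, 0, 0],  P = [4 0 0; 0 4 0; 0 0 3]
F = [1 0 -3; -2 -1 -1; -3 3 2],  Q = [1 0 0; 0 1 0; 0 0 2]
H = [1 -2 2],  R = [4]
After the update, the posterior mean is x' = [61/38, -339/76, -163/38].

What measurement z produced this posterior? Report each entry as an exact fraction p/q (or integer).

x̄ = F·x = [2, -4, -6]
P̄ = F·P·Fᵀ + Q = [32 1 -30; 1 24 6; -30 6 86]
S = H·P̄·Hᵀ + R = [304]
K = P̄·Hᵀ·S⁻¹ = [-15/152; -35/304; 65/152]
x' − x̄ = [-15/38, -35/76, 65/38] = K·y
y = (KᵀK)⁻¹·Kᵀ·(x' − x̄) = [4]
z = y + H·x̄ = [4] + [-2] = [2]

z = [2]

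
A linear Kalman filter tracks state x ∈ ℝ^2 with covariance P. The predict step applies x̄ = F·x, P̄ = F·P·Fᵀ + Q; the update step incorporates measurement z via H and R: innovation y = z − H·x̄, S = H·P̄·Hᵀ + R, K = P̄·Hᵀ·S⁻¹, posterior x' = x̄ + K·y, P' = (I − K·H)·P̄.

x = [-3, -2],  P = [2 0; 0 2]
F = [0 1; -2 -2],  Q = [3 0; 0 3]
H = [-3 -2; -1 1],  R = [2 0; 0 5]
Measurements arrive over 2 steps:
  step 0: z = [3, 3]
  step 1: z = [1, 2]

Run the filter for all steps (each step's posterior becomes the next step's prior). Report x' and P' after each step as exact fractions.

step 0: x̄ = F·x = [-2, 10]
step 0: P̄ = F·P·Fᵀ + Q = [5 -4; -4 19]
step 0: y = z − H·x̄ = [17, -9]
step 0: S = H·P̄·Hᵀ + R = [75 -19; -19 37]
step 0: K = P̄·Hᵀ·S⁻¹ = [-215/1207 -404/1207; -525/2414 1231/2414]
step 0: x' = x̄ + K·y = [-2433/1207, 2068/1207]
step 0: P' = (I − K·H)·P̄ = [894/1207 -1126/1207; -1126/1207 3903/2414]
step 1: x̄ = F·x = [2068/1207, 730/1207]
step 1: P̄ = F·P·Fᵀ + Q = [11145/2414 -1651/1207; -1651/1207 5995/1207]
step 1: y = z − H·x̄ = [8871/1207, 3752/1207]
step 1: S = H·P̄·Hᵀ + R = [113469/2414 12757/2414; 12757/2414 41809/2414]
step 1: K = P̄·Hᵀ·S⁻¹ = [-194175/948899 -268642/948899; -324565/1897798 793169/1897798]
step 1: x' = x̄ + K·y = [-636411/948899, 1227959/1897798]
step 1: P' = (I − K·H)·P̄ = [614954/948899 -728256/948899; -728256/948899 2509333/1897798]

step 0: x' = [-2433/1207, 2068/1207], P' = [894/1207 -1126/1207; -1126/1207 3903/2414]
step 1: x' = [-636411/948899, 1227959/1897798], P' = [614954/948899 -728256/948899; -728256/948899 2509333/1897798]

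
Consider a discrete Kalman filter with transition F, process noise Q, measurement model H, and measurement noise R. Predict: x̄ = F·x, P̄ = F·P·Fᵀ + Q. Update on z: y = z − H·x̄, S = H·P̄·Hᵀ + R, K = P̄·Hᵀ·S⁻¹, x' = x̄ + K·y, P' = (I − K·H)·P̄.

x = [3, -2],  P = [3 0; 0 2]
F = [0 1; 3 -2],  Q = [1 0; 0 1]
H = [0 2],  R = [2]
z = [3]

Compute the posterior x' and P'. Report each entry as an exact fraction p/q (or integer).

x̄ = F·x = [-2, 13]
P̄ = F·P·Fᵀ + Q = [3 -4; -4 36]
y = z − H·x̄ = [-23]
S = H·P̄·Hᵀ + R = [146]
K = P̄·Hᵀ·S⁻¹ = [-4/73; 36/73]
x' = x̄ + K·y = [-54/73, 121/73]
P' = (I − K·H)·P̄ = [187/73 -4/73; -4/73 36/73]

x' = [-54/73, 121/73]
P' = [187/73 -4/73; -4/73 36/73]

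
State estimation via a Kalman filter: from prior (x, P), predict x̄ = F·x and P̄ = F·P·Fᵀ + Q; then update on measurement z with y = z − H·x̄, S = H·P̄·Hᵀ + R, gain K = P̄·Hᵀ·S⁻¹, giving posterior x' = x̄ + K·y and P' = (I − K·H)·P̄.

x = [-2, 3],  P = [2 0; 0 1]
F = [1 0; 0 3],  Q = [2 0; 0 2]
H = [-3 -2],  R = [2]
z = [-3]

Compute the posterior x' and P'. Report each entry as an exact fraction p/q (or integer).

x' = [-136/41, 270/41]
P' = [92/41 -132/41; -132/41 209/41]

x̄ = F·x = [-2, 9]
P̄ = F·P·Fᵀ + Q = [4 0; 0 11]
y = z − H·x̄ = [9]
S = H·P̄·Hᵀ + R = [82]
K = P̄·Hᵀ·S⁻¹ = [-6/41; -11/41]
x' = x̄ + K·y = [-136/41, 270/41]
P' = (I − K·H)·P̄ = [92/41 -132/41; -132/41 209/41]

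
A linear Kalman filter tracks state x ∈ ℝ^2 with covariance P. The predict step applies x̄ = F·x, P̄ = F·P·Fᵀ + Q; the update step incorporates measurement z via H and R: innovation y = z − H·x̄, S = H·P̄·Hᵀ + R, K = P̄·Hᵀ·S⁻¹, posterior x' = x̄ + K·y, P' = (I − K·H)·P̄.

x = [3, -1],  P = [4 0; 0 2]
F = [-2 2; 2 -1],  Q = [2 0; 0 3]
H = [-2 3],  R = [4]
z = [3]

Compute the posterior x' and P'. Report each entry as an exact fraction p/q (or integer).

x̄ = F·x = [-8, 7]
P̄ = F·P·Fᵀ + Q = [26 -20; -20 21]
y = z − H·x̄ = [-34]
S = H·P̄·Hᵀ + R = [537]
K = P̄·Hᵀ·S⁻¹ = [-112/537; 103/537]
x' = x̄ + K·y = [-488/537, 257/537]
P' = (I − K·H)·P̄ = [1418/537 796/537; 796/537 668/537]

x' = [-488/537, 257/537]
P' = [1418/537 796/537; 796/537 668/537]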